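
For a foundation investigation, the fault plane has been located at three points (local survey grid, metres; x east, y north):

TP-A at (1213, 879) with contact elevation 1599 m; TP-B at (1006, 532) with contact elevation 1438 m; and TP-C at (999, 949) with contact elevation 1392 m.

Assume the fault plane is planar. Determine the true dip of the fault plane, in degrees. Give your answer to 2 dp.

43.26°

Two edge vectors: TP-A→TP-B = (-207, -347, -161), TP-A→TP-C = (-214, 70, -207).
Normal n = (TP-A→TP-B) × (TP-A→TP-C) = (83099, -8395, -88748).
So ∂z/∂x = −n_x/n_z = 0.93635 and ∂z/∂y = −n_y/n_z = −0.09459.
Gradient magnitude |∇z| = √(a² + b²) = √(0.87675 + 0.00895) = 0.94111.
True dip = arctan(0.94111) = 43.26°, dipping toward W (azimuth ≈ 276°).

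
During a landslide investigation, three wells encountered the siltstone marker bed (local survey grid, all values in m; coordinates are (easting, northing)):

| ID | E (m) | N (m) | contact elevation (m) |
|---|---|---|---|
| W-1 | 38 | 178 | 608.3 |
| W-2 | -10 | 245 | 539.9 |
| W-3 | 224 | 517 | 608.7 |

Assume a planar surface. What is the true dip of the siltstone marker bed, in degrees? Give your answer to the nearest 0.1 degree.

42.6°

Let the plane be z = a·E + b·N + c.
W-2−W-1: −48a + 67b = −68.4;  W-3−W-1: 186a + 339b = 0.4.
Solving gives a = 0.80791, b = −0.44210.
Gradient magnitude |∇z| = √(a² + b²) = √(0.65271 + 0.19545) = 0.92096.
True dip = arctan(0.92096) = 42.6°, dipping toward WNW (azimuth ≈ 299°).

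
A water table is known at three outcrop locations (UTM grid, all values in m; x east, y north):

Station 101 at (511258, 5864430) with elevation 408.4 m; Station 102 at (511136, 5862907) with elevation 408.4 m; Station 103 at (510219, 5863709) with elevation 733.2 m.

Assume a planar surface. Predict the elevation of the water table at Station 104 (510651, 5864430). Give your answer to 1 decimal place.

Let the plane be z = a·x + b·y + c.
Station 102−Station 101: −122a − 1523b = 0;  Station 103−Station 101: −1039a − 721b = 324.8.
Solving gives a = −0.331008307, b = 0.026515439.
Then c = 408.4 − a·511258 − b·5864430 = 14141.11.
At (510651, 5864430): z = −169029.7 + 155497.9 + 14141.11 = 609.3 m.

609.3 m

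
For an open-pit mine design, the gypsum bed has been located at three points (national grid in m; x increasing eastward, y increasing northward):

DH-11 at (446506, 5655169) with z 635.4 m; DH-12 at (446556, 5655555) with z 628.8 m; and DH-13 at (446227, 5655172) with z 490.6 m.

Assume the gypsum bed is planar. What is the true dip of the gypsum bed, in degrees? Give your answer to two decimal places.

27.69°

Let the plane be z = a·x + b·y + c.
DH-12−DH-11: 50a + 386b = −6.6;  DH-13−DH-11: −279a + 3b = −144.8.
Solving gives a = 0.51809, b = −0.08421.
Gradient magnitude |∇z| = √(a² + b²) = √(0.26842 + 0.00709) = 0.52489.
True dip = arctan(0.52489) = 27.69°, dipping toward W (azimuth ≈ 279°).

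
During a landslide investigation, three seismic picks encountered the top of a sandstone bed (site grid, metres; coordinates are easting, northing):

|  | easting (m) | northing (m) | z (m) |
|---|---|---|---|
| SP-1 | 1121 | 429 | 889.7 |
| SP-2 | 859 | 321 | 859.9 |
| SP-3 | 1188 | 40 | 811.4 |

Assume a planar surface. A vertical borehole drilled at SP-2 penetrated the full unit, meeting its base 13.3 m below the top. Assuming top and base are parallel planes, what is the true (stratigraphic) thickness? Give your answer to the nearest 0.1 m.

Let the plane be z = a·easting + b·northing + c.
SP-2−SP-1: −262a − 108b = −29.8;  SP-3−SP-1: 67a − 389b = −78.3.
Solving gives a = 0.02873, b = 0.20623.
|∇z| = √(a²+b²) = 0.20822, so dip δ = arctan(0.20822) = 11.76°.
True thickness = vertical thickness × cos δ = 13.3 × cos 11.76° = 13.0 m.

13.0 m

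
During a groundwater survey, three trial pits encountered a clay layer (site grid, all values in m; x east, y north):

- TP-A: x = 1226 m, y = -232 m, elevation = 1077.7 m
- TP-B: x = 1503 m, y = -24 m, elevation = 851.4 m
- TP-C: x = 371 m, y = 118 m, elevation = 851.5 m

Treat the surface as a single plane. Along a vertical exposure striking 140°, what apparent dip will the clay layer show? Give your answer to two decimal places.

Two edge vectors: TP-A→TP-B = (277, 208, -226.3), TP-A→TP-C = (-855, 350, -226.2).
Normal n = (TP-A→TP-B) × (TP-A→TP-C) = (32155.4, 256143.9, 274790).
So ∂z/∂x = −n_x/n_z = −0.11702 and ∂z/∂y = −n_y/n_z = −0.93214.
Unit vector along 140° is (sin 140°, cos 140°) = (0.6428, -0.7660).
Slope in that direction = a·(0.6428) + b·(-0.7660) = 0.63885.
Apparent dip = arctan|0.63885| = 32.57° (true dip is 43.2°, so apparent ≤ true as expected).

32.57°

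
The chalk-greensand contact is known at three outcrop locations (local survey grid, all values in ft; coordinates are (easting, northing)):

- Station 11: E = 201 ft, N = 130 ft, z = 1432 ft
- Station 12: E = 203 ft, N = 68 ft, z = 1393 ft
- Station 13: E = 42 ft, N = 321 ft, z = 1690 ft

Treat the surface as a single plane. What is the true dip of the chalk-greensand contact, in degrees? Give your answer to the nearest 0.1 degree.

Two edge vectors: Station 11→Station 12 = (2, -62, -39), Station 11→Station 13 = (-159, 191, 258).
Normal n = (Station 11→Station 12) × (Station 11→Station 13) = (-8547, 5685, -9476).
So ∂z/∂E = −n_x/n_z = −0.90196 and ∂z/∂N = −n_y/n_z = 0.59994.
Gradient magnitude |∇z| = √(a² + b²) = √(0.81354 + 0.35992) = 1.08326.
True dip = arctan(1.08326) = 47.3°, dipping toward ESE (azimuth ≈ 124°).

47.3°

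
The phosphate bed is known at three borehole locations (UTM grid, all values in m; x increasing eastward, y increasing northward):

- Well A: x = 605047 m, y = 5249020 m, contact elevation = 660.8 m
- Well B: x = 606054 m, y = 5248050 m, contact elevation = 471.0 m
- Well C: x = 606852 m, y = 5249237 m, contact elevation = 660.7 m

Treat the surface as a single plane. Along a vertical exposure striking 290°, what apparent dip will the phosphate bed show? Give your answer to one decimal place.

4.5°

Let the plane be z = a·x + b·y + c.
Well B−Well A: 1007a − 970b = −189.8;  Well C−Well A: 1805a + 217b = −0.1.
Solving gives a = −0.02096, b = 0.17391.
Unit vector along 290° is (sin 290°, cos 290°) = (-0.9397, 0.3420).
Slope in that direction = a·(-0.9397) + b·(0.3420) = 0.07918.
Apparent dip = arctan|0.07918| = 4.5° (true dip is 9.9°, so apparent ≤ true as expected).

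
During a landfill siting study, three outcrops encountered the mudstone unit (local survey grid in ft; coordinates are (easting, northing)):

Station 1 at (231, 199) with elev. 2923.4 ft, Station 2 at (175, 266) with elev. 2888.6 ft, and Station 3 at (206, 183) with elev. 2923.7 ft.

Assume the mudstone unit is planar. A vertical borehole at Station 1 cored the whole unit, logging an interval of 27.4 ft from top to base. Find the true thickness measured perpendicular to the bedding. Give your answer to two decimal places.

Let the plane be z = a·E + b·N + c.
Station 2−Station 1: −56a + 67b = −34.8;  Station 3−Station 1: −25a − 16b = 0.3.
Solving gives a = 0.20875, b = −0.34492.
|∇z| = √(a²+b²) = 0.40317, so dip δ = arctan(0.40317) = 21.96°.
True thickness = vertical thickness × cos δ = 27.4 × cos 21.96° = 25.41 ft.

25.41 ft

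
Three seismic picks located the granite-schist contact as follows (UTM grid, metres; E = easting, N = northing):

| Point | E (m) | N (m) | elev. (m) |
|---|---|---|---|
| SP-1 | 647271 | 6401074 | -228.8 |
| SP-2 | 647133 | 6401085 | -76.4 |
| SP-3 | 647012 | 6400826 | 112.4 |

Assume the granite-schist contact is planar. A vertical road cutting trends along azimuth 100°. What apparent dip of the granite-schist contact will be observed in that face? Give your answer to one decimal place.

Two edge vectors: SP-1→SP-2 = (-138, 11, 152.4), SP-1→SP-3 = (-259, -248, 341.2).
Normal n = (SP-1→SP-2) × (SP-1→SP-3) = (41548.4, 7614, 37073).
So ∂z/∂E = −n_x/n_z = −1.12072 and ∂z/∂N = −n_y/n_z = −0.20538.
Unit vector along 100° is (sin 100°, cos 100°) = (0.9848, -0.1736).
Slope in that direction = a·(0.9848) + b·(-0.1736) = −1.06803.
Apparent dip = arctan|1.06803| = 46.9° (true dip is 48.7°, so apparent ≤ true as expected).

46.9°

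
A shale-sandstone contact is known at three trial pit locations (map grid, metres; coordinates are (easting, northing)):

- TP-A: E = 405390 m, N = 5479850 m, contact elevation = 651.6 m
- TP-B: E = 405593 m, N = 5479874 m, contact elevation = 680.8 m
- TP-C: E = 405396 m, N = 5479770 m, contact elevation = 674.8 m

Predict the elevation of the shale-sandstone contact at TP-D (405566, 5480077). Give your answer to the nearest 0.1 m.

Let the plane be z = a·E + b·N + c.
TP-B−TP-A: 203a + 24b = 29.2;  TP-C−TP-A: 6a − 80b = 23.2.
Solving gives a = 0.176562500, b = −0.276757812.
Then c = 651.6 − a·405390 − b·5479850 = 1445666.23.
At (405566, 5480077): z = 71607.7 − 1516654.1 + 1445666.23 = 619.9 m.

619.9 m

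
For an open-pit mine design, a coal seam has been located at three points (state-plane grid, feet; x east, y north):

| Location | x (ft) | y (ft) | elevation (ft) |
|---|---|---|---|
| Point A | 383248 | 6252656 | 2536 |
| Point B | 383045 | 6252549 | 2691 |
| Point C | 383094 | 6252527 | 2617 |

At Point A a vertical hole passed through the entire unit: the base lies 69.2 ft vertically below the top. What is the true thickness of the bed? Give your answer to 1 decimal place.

40.3 ft

Let the plane be z = a·x + b·y + c.
Point B−Point A: −203a − 107b = 155;  Point C−Point A: −154a − 129b = 81.
Solving gives a = −1.16675, b = 0.76496.
|∇z| = √(a²+b²) = 1.39516, so dip δ = arctan(1.39516) = 54.37°.
True thickness = vertical thickness × cos δ = 69.2 × cos 54.37° = 40.3 ft.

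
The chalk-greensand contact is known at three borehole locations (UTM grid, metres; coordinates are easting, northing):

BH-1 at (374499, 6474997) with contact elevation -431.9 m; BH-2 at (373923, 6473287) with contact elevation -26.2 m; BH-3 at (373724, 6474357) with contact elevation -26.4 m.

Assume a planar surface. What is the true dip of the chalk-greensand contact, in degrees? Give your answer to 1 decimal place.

24.8°

Let the plane be z = a·easting + b·northing + c.
BH-2−BH-1: −576a − 1710b = 405.7;  BH-3−BH-1: −775a − 640b = 405.5.
Solving gives a = −0.45343, b = −0.08452.
Gradient magnitude |∇z| = √(a² + b²) = √(0.20560 + 0.00714) = 0.46124.
True dip = arctan(0.46124) = 24.8°, dipping toward E (azimuth ≈ 079°).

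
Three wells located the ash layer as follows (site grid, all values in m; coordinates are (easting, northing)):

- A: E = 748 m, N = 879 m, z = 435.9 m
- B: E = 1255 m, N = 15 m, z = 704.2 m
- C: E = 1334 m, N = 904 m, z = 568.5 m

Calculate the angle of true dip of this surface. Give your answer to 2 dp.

Let the plane be z = a·E + b·N + c.
B−A: 507a − 864b = 268.3;  C−A: 586a + 25b = 132.6.
Solving gives a = 0.23368, b = −0.17341.
Gradient magnitude |∇z| = √(a² + b²) = √(0.05461 + 0.03007) = 0.29099.
True dip = arctan(0.29099) = 16.22°, dipping toward NW (azimuth ≈ 307°).

16.22°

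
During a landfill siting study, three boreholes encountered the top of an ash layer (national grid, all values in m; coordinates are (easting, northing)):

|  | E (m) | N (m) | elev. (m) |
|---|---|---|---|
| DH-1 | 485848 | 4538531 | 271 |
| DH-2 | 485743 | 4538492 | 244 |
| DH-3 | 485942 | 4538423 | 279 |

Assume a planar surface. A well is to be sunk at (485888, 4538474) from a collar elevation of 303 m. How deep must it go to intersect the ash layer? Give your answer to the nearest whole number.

30 m

Two edge vectors: DH-1→DH-2 = (-105, -39, -27), DH-1→DH-3 = (94, -108, 8).
Normal n = (DH-1→DH-2) × (DH-1→DH-3) = (-3228, -1698, 15006).
So ∂z/∂E = −n_x/n_z = 0.21511395 and ∂z/∂N = −n_y/n_z = 0.11315474.
Intercept c from DH-1: 271 − 104512.68 − 513556.29 = −617797.97.
At (485888, 4538474): z_contact = 104521.3 + 513549.8 − 617797.97 = 273.2 m.
Depth below ground = 303 − 273.2 = 30 m.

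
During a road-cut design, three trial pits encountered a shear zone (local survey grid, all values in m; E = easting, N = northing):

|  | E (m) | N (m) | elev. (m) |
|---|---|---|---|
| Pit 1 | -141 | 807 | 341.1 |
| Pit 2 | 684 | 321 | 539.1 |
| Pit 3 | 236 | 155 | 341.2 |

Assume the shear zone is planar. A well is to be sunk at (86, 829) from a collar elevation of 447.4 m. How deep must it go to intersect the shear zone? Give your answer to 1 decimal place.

19.1 m

Let the plane be z = a·E + b·N + c.
Pit 2−Pit 1: 825a − 486b = 198;  Pit 3−Pit 1: 377a − 652b = 0.1.
Solving gives a = 0.36384, b = 0.21023.
Then c = 341.1 − a·-141 − b·807 = 222.75.
At (86, 829): z_contact = 31.29 + 174.28 + 222.75 = 428.32 m.
Depth below ground = 447.4 − 428.32 = 19.1 m.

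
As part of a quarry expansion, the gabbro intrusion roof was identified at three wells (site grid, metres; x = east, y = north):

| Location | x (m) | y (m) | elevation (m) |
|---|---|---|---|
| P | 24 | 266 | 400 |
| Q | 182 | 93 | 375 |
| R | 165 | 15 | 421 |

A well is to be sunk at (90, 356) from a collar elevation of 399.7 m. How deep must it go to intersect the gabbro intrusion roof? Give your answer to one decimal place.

Two edge vectors: P→Q = (158, -173, -25), P→R = (141, -251, 21).
Normal n = (P→Q) × (P→R) = (-9908, -6843, -15265).
So ∂z/∂x = −n_x/n_z = −0.64907 and ∂z/∂y = −n_y/n_z = −0.44828.
Intercept c from P: 400 + 15.58 + 119.24 = 534.82.
At (90, 356): z_contact = −58.42 − 159.59 + 534.82 = 316.82 m.
Depth below ground = 399.7 − 316.82 = 82.9 m.

82.9 m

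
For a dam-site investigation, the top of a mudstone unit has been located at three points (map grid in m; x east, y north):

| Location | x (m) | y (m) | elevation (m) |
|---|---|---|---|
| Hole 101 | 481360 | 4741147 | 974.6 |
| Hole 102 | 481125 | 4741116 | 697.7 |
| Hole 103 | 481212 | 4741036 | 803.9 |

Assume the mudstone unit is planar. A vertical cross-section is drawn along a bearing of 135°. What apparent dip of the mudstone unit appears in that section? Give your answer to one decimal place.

Let the plane be z = a·x + b·y + c.
Hole 102−Hole 101: −235a − 31b = −276.9;  Hole 103−Hole 101: −148a − 111b = −170.7.
Solving gives a = 1.18362, b = −0.04032.
Unit vector along 135° is (sin 135°, cos 135°) = (0.7071, -0.7071).
Slope in that direction = a·(0.7071) + b·(-0.7071) = 0.86545.
Apparent dip = arctan|0.86545| = 40.9° (true dip is 49.8°, so apparent ≤ true as expected).

40.9°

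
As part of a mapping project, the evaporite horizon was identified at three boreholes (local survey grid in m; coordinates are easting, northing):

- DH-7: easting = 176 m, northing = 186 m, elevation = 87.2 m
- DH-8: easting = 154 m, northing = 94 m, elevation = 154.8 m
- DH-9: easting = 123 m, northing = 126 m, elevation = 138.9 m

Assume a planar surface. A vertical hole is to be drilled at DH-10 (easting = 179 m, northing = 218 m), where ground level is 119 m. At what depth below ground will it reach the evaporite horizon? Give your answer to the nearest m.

Let the plane be z = a·easting + b·northing + c.
DH-8−DH-7: −22a − 92b = 67.6;  DH-9−DH-7: −53a − 60b = 51.7.
Solving gives a = −0.19696, b = −0.68768.
Then c = 87.2 − a·176 − b·186 = 249.77.
At (179, 218): z_contact = −35.3 − 149.9 + 249.77 = 64.6 m.
Depth below ground = 119 − 64.6 = 54 m.

54 m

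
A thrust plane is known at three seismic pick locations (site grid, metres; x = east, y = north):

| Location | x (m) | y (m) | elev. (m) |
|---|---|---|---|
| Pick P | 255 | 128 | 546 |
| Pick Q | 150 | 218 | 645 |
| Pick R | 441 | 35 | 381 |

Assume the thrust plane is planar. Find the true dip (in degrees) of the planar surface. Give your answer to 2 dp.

39.49°

Let the plane be z = a·x + b·y + c.
Pick Q−Pick P: −105a + 90b = 99;  Pick R−Pick P: 186a − 93b = −165.
Solving gives a = −0.80903, b = 0.15613.
Gradient magnitude |∇z| = √(a² + b²) = √(0.65453 + 0.02438) = 0.82396.
True dip = arctan(0.82396) = 39.49°, dipping toward E (azimuth ≈ 101°).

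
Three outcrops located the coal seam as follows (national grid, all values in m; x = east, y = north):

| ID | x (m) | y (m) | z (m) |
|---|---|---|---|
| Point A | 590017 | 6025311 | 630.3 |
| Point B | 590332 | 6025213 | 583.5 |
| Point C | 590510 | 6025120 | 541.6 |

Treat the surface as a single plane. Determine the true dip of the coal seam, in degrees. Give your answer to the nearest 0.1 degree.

Let the plane be z = a·x + b·y + c.
Point B−Point A: 315a − 98b = −46.8;  Point C−Point A: 493a − 191b = −88.7.
Solving gives a = −0.02077, b = 0.41078.
Gradient magnitude |∇z| = √(a² + b²) = √(0.00043 + 0.16874) = 0.41130.
True dip = arctan(0.41130) = 22.4°, dipping toward S (azimuth ≈ 177°).

22.4°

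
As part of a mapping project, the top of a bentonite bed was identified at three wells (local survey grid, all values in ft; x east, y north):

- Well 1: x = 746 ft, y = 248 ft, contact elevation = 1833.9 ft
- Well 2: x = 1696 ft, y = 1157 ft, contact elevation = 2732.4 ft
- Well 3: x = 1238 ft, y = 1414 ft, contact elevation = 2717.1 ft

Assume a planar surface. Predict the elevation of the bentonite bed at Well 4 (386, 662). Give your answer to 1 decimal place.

1949.3 ft

Let the plane be z = a·x + b·y + c.
Well 2−Well 1: 950a + 909b = 898.5;  Well 3−Well 1: 492a + 1166b = 883.2.
Solving gives a = 0.370678, b = 0.601052.
Then c = 1833.9 − a·746 − b·248 = 1408.31.
At (386, 662): z = 143.1 + 397.9 + 1408.31 = 1949.3 ft.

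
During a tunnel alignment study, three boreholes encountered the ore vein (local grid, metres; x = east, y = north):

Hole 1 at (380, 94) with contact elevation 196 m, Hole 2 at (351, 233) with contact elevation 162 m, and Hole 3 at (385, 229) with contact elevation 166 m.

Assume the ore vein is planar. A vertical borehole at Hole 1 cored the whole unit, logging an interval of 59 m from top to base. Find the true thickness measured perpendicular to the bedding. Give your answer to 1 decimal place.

57.3 m

Two edge vectors: Hole 1→Hole 2 = (-29, 139, -34), Hole 1→Hole 3 = (5, 135, -30).
Normal n = (Hole 1→Hole 2) × (Hole 1→Hole 3) = (420, -1040, -4610).
So ∂z/∂x = −n_x/n_z = 0.09111 and ∂z/∂y = −n_y/n_z = −0.22560.
|∇z| = √(a²+b²) = 0.24330, so dip δ = arctan(0.24330) = 13.67°.
True thickness = vertical thickness × cos δ = 59 × cos 13.67° = 57.3 m.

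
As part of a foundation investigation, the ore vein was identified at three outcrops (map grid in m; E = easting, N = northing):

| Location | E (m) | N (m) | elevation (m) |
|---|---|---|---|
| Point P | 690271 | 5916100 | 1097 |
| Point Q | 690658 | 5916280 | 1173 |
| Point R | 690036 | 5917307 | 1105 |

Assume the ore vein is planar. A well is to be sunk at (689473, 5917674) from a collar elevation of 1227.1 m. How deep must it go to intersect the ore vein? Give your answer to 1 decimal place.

Two edge vectors: Point P→Point Q = (387, 180, 76), Point P→Point R = (-235, 1207, 8).
Normal n = (Point P→Point Q) × (Point P→Point R) = (-90292, -20956, 509409).
So ∂z/∂E = −n_x/n_z = 0.177248537 and ∂z/∂N = −n_y/n_z = 0.041137868.
Intercept c from Point P: 1097 − 122349.52 − 243375.74 = −364628.26.
At (689473, 5917674): z_contact = 122208.08 + 243440.49 − 364628.26 = 1020.31 m.
Depth below ground = 1227.1 − 1020.31 = 206.8 m.

206.8 m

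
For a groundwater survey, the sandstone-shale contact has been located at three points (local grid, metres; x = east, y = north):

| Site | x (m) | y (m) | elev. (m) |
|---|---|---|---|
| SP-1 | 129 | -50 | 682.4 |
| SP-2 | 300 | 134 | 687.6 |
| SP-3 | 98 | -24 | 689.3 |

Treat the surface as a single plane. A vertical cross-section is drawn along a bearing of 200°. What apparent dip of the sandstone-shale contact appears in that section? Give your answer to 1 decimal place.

Two edge vectors: SP-1→SP-2 = (171, 184, 5.2), SP-1→SP-3 = (-31, 26, 6.9).
Normal n = (SP-1→SP-2) × (SP-1→SP-3) = (1134.4, -1341.1, 10150).
So ∂z/∂x = −n_x/n_z = −0.11176 and ∂z/∂y = −n_y/n_z = 0.13213.
Unit vector along 200° is (sin 200°, cos 200°) = (-0.3420, -0.9397).
Slope in that direction = a·(-0.3420) + b·(-0.9397) = −0.08593.
Apparent dip = arctan|0.08593| = 4.9° (true dip is 9.8°, so apparent ≤ true as expected).

4.9°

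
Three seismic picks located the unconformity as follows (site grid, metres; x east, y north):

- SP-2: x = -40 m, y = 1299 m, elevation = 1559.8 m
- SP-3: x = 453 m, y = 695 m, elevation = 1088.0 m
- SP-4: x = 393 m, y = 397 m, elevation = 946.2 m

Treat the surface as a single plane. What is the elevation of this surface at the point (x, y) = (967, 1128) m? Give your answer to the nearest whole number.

1166 m

Let the plane be z = a·x + b·y + c.
SP-3−SP-2: 493a − 604b = −471.8;  SP-4−SP-2: 433a − 902b = −613.6.
Solving gives a = −0.30002, b = 0.53624.
Then c = 1559.8 − a·-40 − b·1299 = 851.22.
At (967, 1128): z = −290.1 + 604.9 + 851.22 = 1166.0 m.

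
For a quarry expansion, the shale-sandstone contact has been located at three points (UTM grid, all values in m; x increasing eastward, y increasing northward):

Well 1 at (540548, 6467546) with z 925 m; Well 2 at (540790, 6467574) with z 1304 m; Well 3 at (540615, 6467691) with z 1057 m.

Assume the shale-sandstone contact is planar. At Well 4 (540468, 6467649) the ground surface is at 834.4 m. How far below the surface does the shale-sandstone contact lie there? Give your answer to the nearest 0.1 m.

Let the plane be z = a·x + b·y + c.
Well 2−Well 1: 242a + 28b = 379;  Well 3−Well 1: 67a + 145b = 132.
Solving gives a = 1.543294996, b = 0.197236105.
Then c = 925 − a·540548 − b·6467546 = −2108933.61.
At (540468, 6467649): z_contact = 834101.56 + 1275653.90 − 2108933.61 = 821.85 m.
Depth below ground = 834.4 − 821.85 = 12.5 m.

12.5 m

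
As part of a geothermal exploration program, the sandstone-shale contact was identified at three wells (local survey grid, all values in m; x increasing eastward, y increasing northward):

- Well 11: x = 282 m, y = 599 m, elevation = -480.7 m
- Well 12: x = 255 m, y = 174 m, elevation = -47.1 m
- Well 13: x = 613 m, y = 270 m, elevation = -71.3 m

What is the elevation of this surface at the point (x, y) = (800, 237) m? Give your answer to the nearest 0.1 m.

2.0 m

Let the plane be z = a·x + b·y + c.
Well 12−Well 11: −27a − 425b = 433.6;  Well 13−Well 11: 331a − 329b = 409.4.
Solving gives a = 0.20955, b = −1.03355.
Then c = -480.7 − a·282 − b·599 = 79.30.
At (800, 237): z = 167.6 − 245.0 + 79.30 = 2.0 m.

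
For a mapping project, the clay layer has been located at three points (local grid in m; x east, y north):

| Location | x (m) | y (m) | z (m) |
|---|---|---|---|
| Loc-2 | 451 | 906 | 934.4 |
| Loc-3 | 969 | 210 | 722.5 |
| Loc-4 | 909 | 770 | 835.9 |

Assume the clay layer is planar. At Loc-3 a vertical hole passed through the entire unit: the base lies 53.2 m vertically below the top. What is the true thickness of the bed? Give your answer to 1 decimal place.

Let the plane be z = a·x + b·y + c.
Loc-3−Loc-2: 518a − 696b = −211.9;  Loc-4−Loc-2: 458a − 136b = −98.5.
Solving gives a = −0.16003, b = 0.18535.
|∇z| = √(a²+b²) = 0.24488, so dip δ = arctan(0.24488) = 13.76°.
True thickness = vertical thickness × cos δ = 53.2 × cos 13.76° = 51.7 m.

51.7 m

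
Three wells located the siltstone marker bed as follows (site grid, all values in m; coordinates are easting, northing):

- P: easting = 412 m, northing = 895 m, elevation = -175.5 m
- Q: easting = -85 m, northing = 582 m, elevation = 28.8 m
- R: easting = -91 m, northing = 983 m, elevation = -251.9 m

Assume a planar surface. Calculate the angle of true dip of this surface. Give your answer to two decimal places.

35.00°

Let the plane be z = a·easting + b·northing + c.
Q−P: −497a − 313b = 204.3;  R−P: −503a + 88b = −76.4.
Solving gives a = 0.02950, b = −0.69956.
Gradient magnitude |∇z| = √(a² + b²) = √(0.00087 + 0.48938) = 0.70018.
True dip = arctan(0.70018) = 35.00°, dipping toward N (azimuth ≈ 358°).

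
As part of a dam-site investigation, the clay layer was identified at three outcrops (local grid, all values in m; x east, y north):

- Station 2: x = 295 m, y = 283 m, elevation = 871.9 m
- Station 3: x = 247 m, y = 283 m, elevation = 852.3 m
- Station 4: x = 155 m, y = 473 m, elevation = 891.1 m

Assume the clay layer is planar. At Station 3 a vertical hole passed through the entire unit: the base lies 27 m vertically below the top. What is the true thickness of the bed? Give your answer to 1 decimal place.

Two edge vectors: Station 2→Station 3 = (-48, 0, -19.6), Station 2→Station 4 = (-140, 190, 19.2).
Normal n = (Station 2→Station 3) × (Station 2→Station 4) = (3724, 3665.6, -9120).
So ∂z/∂x = −n_x/n_z = 0.40833 and ∂z/∂y = −n_y/n_z = 0.40193.
|∇z| = √(a²+b²) = 0.57296, so dip δ = arctan(0.57296) = 29.81°.
True thickness = vertical thickness × cos δ = 27 × cos 29.81° = 23.4 m.

23.4 m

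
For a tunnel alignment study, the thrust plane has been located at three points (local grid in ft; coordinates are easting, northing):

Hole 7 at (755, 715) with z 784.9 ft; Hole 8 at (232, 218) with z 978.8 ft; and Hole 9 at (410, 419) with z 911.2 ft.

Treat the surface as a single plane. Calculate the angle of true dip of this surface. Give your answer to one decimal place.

Two edge vectors: Hole 7→Hole 8 = (-523, -497, 193.9), Hole 7→Hole 9 = (-345, -296, 126.3).
Normal n = (Hole 7→Hole 8) × (Hole 7→Hole 9) = (-5376.7, -840.6, -16657).
So ∂z/∂easting = −n_x/n_z = −0.32279 and ∂z/∂northing = −n_y/n_z = −0.05047.
Gradient magnitude |∇z| = √(a² + b²) = √(0.10419 + 0.00255) = 0.32671.
True dip = arctan(0.32671) = 18.1°, dipping toward E (azimuth ≈ 081°).

18.1°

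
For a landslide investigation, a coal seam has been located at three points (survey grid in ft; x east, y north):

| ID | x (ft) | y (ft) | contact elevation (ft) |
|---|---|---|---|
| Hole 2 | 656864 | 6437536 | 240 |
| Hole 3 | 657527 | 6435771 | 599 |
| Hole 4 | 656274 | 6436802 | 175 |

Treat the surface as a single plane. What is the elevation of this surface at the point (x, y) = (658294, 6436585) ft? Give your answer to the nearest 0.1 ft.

699.0 ft

Let the plane be z = a·x + b·y + c.
Hole 3−Hole 2: 663a − 1765b = 359;  Hole 4−Hole 2: −590a − 734b = −65.
Solving gives a = 0.247534673, b = −0.110416154.
Then c = 240 − a·656864 − b·6437536 = 548451.35.
At (658294, 6436585): z = 162950.6 − 710703.0 + 548451.35 = 699.0 ft.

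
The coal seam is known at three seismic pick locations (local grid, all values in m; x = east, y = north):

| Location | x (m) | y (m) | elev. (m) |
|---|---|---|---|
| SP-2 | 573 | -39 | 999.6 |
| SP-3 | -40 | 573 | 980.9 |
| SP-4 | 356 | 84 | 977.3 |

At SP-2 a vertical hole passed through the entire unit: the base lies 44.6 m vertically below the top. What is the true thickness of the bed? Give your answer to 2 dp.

Let the plane be z = a·x + b·y + c.
SP-3−SP-2: −613a + 612b = −18.7;  SP-4−SP-2: −217a + 123b = −22.3.
Solving gives a = 0.19767, b = 0.16744.
|∇z| = √(a²+b²) = 0.25906, so dip δ = arctan(0.25906) = 14.52°.
True thickness = vertical thickness × cos δ = 44.6 × cos 14.52° = 43.17 m.

43.17 m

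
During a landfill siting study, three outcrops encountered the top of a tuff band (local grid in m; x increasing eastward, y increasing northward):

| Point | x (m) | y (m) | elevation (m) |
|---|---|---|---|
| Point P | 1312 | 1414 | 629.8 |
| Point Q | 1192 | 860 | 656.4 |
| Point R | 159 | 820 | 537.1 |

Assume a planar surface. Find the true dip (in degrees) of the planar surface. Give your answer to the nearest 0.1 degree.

7.9°

Let the plane be z = a·x + b·y + c.
Point Q−Point P: −120a − 554b = 26.6;  Point R−Point P: −1153a − 594b = −92.7.
Solving gives a = 0.11834, b = −0.07365.
Gradient magnitude |∇z| = √(a² + b²) = √(0.01400 + 0.00542) = 0.13939.
True dip = arctan(0.13939) = 7.9°, dipping toward WNW (azimuth ≈ 302°).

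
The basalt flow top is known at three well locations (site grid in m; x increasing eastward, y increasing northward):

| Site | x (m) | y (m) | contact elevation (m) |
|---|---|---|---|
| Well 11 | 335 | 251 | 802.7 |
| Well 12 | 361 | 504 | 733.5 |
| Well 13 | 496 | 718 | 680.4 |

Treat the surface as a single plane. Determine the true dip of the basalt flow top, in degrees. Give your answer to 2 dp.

Let the plane be z = a·x + b·y + c.
Well 12−Well 11: 26a + 253b = −69.2;  Well 13−Well 11: 161a + 467b = −122.3.
Solving gives a = 0.04807, b = −0.27846.
Gradient magnitude |∇z| = √(a² + b²) = √(0.00231 + 0.07754) = 0.28258.
True dip = arctan(0.28258) = 15.78°, dipping toward N (azimuth ≈ 350°).

15.78°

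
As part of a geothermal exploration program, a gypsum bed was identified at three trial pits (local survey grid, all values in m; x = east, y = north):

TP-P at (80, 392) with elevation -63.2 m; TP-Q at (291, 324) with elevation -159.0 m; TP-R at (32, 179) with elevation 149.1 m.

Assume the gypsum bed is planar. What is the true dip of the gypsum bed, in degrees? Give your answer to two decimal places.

Two edge vectors: TP-P→TP-Q = (211, -68, -95.8), TP-P→TP-R = (-48, -213, 212.3).
Normal n = (TP-P→TP-Q) × (TP-P→TP-R) = (-34841.8, -40196.9, -48207).
So ∂z/∂x = −n_x/n_z = −0.72275 and ∂z/∂y = −n_y/n_z = −0.83384.
Gradient magnitude |∇z| = √(a² + b²) = √(0.52237 + 0.69529) = 1.10348.
True dip = arctan(1.10348) = 47.82°, dipping toward NE (azimuth ≈ 041°).

47.82°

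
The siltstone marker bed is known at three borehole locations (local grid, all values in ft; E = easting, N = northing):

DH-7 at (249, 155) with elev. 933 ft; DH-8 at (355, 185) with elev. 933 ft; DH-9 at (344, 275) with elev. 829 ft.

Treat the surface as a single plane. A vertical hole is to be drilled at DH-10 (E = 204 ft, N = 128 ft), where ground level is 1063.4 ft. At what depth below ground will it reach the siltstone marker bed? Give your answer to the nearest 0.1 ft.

114.5 ft

Let the plane be z = a·E + b·N + c.
DH-8−DH-7: 106a + 30b = 0;  DH-9−DH-7: 95a + 120b = −104.
Solving gives a = 0.31611, b = −1.11692.
Then c = 933 − a·249 − b·155 = 1027.41.
At (204, 128): z_contact = 64.49 − 142.97 + 1027.41 = 948.93 ft.
Depth below ground = 1063.4 − 948.93 = 114.5 ft.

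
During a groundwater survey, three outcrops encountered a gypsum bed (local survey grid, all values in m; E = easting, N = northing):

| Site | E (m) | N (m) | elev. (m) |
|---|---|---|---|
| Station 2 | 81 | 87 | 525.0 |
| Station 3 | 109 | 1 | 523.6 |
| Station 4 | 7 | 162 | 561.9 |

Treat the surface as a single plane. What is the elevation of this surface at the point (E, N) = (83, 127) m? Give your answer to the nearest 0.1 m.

514.8 m

Let the plane be z = a·E + b·N + c.
Station 3−Station 2: 28a − 86b = −1.4;  Station 4−Station 2: −74a + 75b = 36.9.
Solving gives a = −0.71961, b = −0.21801.
Then c = 525 − a·81 − b·87 = 602.26.
At (83, 127): z = −59.7 − 27.7 + 602.26 = 514.8 m.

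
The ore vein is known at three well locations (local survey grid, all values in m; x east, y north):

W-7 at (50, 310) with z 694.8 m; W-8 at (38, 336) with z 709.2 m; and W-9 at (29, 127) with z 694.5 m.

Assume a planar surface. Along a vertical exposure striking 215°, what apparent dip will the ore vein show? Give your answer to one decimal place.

24.6°

Let the plane be z = a·x + b·y + c.
W-8−W-7: −12a + 26b = 14.4;  W-9−W-7: −21a − 183b = −0.3.
Solving gives a = −0.95821, b = 0.11160.
Unit vector along 215° is (sin 215°, cos 215°) = (-0.5736, -0.8192).
Slope in that direction = a·(-0.5736) + b·(-0.8192) = 0.45819.
Apparent dip = arctan|0.45819| = 24.6° (true dip is 44.0°, so apparent ≤ true as expected).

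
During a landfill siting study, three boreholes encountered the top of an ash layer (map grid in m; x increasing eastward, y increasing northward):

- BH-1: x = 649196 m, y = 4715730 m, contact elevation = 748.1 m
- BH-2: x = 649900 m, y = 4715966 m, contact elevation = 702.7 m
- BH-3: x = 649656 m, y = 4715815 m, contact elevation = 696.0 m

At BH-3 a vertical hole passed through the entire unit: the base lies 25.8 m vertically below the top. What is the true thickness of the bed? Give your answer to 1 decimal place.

Two edge vectors: BH-1→BH-2 = (704, 236, -45.4), BH-1→BH-3 = (460, 85, -52.1).
Normal n = (BH-1→BH-2) × (BH-1→BH-3) = (-8436.6, 15794.4, -48720).
So ∂z/∂x = −n_x/n_z = −0.17317 and ∂z/∂y = −n_y/n_z = 0.32419.
|∇z| = √(a²+b²) = 0.36754, so dip δ = arctan(0.36754) = 20.18°.
True thickness = vertical thickness × cos δ = 25.8 × cos 20.18° = 24.2 m.

24.2 m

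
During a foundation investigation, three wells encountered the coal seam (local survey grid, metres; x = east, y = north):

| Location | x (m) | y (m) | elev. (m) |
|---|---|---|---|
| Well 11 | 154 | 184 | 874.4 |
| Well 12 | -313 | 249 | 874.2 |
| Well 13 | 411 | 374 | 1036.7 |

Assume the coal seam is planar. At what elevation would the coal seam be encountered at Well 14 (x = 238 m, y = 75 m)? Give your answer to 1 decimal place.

804.5 m

Two edge vectors: Well 11→Well 12 = (-467, 65, -0.2), Well 11→Well 13 = (257, 190, 162.3).
Normal n = (Well 11→Well 12) × (Well 11→Well 13) = (10587.5, 75742.7, -105435).
So ∂z/∂x = −n_x/n_z = 0.10042 and ∂z/∂y = −n_y/n_z = 0.71838.
Intercept c from Well 11: 874.4 − 15.46 − 132.18 = 726.75.
At (238, 75): z = 23.9 + 53.9 + 726.75 = 804.5 m.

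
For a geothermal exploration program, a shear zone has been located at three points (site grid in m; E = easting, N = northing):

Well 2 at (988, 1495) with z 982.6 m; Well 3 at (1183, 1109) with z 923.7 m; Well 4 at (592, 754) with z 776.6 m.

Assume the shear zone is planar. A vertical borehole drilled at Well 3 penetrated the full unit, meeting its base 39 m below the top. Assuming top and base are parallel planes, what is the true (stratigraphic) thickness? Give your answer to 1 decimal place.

Let the plane be z = a·E + b·N + c.
Well 3−Well 2: 195a − 386b = −58.9;  Well 4−Well 2: −396a − 741b = −206.
Solving gives a = 0.12064, b = 0.21353.
|∇z| = √(a²+b²) = 0.24525, so dip δ = arctan(0.24525) = 13.78°.
True thickness = vertical thickness × cos δ = 39 × cos 13.78° = 37.9 m.

37.9 m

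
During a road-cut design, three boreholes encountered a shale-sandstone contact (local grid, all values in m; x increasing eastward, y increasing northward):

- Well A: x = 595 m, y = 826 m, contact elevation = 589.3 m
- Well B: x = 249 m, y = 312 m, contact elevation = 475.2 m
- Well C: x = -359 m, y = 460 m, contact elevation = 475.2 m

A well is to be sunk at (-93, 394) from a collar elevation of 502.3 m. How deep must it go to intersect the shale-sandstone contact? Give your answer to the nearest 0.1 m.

27.3 m

Let the plane be z = a·x + b·y + c.
Well B−Well A: −346a − 514b = −114.1;  Well C−Well A: −954a − 366b = −114.1.
Solving gives a = 0.04643, b = 0.19073.
Then c = 589.3 − a·595 − b·826 = 404.13.
At (-93, 394): z_contact = −4.32 + 75.15 + 404.13 = 474.96 m.
Depth below ground = 502.3 − 474.96 = 27.3 m.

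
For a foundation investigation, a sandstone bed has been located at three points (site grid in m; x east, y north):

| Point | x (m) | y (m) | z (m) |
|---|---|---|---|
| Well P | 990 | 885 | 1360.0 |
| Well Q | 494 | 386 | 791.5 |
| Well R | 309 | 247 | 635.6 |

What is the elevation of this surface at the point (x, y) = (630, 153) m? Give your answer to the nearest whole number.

Two edge vectors: Well P→Well Q = (-496, -499, -568.5), Well P→Well R = (-681, -638, -724.4).
Normal n = (Well P→Well Q) × (Well P→Well R) = (-1227.4, 27846.1, -23371).
So ∂z/∂x = −n_x/n_z = −0.05252 and ∂z/∂y = −n_y/n_z = 1.19148.
Intercept c from Well P: 1360 + 51.99 − 1054.46 = 357.53.
At (630, 153): z = −33.1 + 182.3 + 357.53 = 506.7 m.

507 m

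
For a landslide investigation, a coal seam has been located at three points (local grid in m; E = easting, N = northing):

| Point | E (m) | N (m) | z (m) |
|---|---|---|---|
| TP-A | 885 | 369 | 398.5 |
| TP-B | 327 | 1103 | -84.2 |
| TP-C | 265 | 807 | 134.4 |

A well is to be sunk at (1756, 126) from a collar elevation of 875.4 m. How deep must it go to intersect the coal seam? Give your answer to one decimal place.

Let the plane be z = a·E + b·N + c.
TP-B−TP-A: −558a + 734b = −482.7;  TP-C−TP-A: −620a + 438b = −264.1.
Solving gives a = −0.083413, b = −0.721042.
Then c = 398.5 − a·885 − b·369 = 738.39.
At (1756, 126): z_contact = −146.47 − 90.85 + 738.39 = 501.06 m.
Depth below ground = 875.4 − 501.06 = 374.3 m.

374.3 m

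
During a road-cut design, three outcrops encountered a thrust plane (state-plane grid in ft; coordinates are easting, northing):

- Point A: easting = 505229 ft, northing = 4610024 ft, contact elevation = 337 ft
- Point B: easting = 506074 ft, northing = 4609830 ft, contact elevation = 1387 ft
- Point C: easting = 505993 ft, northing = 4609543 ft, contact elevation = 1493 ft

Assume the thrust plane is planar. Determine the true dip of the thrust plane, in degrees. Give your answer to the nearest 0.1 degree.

Let the plane be z = a·easting + b·northing + c.
Point B−Point A: 845a − 194b = 1050;  Point C−Point A: 764a − 481b = 1156.
Solving gives a = 1.08735, b = −0.67622.
Gradient magnitude |∇z| = √(a² + b²) = √(1.18234 + 0.45728) = 1.28047.
True dip = arctan(1.28047) = 52.0°, dipping toward WNW (azimuth ≈ 302°).

52.0°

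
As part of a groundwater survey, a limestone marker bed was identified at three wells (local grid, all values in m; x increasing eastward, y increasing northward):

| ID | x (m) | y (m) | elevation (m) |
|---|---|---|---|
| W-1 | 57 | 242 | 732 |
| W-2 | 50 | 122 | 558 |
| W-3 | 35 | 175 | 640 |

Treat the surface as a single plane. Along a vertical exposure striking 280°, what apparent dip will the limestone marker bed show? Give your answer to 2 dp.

28.15°

Let the plane be z = a·x + b·y + c.
W-2−W-1: −7a − 120b = −174;  W-3−W-1: −22a − 67b = −92.
Solving gives a = −0.28466, b = 1.46661.
Unit vector along 280° is (sin 280°, cos 280°) = (-0.9848, 0.1736).
Slope in that direction = a·(-0.9848) + b·(0.1736) = 0.53501.
Apparent dip = arctan|0.53501| = 28.15° (true dip is 56.2°, so apparent ≤ true as expected).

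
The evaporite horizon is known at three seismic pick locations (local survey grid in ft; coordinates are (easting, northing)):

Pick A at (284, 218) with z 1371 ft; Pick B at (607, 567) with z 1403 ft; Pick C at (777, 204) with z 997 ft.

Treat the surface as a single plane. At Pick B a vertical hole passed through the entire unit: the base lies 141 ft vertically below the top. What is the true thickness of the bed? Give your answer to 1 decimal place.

Two edge vectors: Pick A→Pick B = (323, 349, 32), Pick A→Pick C = (493, -14, -374).
Normal n = (Pick A→Pick B) × (Pick A→Pick C) = (-130078, 136578, -176579).
So ∂z/∂E = −n_x/n_z = −0.73666 and ∂z/∂N = −n_y/n_z = 0.77347.
|∇z| = √(a²+b²) = 1.06814, so dip δ = arctan(1.06814) = 46.89°.
True thickness = vertical thickness × cos δ = 141 × cos 46.89° = 96.4 ft.

96.4 ft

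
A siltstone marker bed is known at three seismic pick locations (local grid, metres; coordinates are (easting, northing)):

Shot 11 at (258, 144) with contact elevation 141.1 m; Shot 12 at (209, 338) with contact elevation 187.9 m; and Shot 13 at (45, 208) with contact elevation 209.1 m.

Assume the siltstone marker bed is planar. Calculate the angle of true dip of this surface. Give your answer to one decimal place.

Let the plane be z = a·E + b·N + c.
Shot 12−Shot 11: −49a + 194b = 46.8;  Shot 13−Shot 11: −213a + 64b = 68.
Solving gives a = −0.26703, b = 0.17379.
Gradient magnitude |∇z| = √(a² + b²) = √(0.07130 + 0.03020) = 0.31860.
True dip = arctan(0.31860) = 17.7°, dipping toward ESE (azimuth ≈ 123°).

17.7°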